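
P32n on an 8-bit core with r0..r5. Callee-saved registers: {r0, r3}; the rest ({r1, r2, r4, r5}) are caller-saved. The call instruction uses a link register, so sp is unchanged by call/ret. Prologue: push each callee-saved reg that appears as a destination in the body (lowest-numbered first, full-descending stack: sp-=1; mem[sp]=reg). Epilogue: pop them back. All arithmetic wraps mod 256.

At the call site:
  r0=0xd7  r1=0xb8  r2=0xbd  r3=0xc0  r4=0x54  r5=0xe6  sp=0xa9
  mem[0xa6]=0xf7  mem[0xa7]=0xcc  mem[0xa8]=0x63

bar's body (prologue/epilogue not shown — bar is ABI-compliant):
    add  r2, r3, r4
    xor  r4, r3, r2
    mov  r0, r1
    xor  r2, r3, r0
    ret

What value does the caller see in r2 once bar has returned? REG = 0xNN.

REG = 0x78

prologue: push r0 -> mem[0xa8]=0xd7, sp=0xa8
body[0] add  r2, r3, r4 -> r2=0x14
body[1] xor  r4, r3, r2 -> r4=0xd4
body[2] mov  r0, r1 -> r0=0xb8
body[3] xor  r2, r3, r0 -> r2=0x78
epilogue: pop r0=0xd7, sp=0xa9
r2 is caller-saved -> body value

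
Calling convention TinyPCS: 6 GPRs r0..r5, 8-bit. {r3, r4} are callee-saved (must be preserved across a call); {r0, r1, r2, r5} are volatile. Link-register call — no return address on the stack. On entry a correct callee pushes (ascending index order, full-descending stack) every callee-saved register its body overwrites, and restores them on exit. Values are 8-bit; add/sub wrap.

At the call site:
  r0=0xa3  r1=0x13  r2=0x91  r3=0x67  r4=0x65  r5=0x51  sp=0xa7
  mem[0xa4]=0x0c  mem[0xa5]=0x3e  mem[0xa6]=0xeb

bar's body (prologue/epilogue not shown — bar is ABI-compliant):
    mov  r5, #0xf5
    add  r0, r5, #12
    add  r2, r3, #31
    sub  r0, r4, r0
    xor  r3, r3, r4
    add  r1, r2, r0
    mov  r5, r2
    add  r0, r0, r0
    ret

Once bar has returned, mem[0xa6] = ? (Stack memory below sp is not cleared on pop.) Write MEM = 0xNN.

prologue: push r3 → mem[0xa6]=0x67, sp=0xa6
body[0] mov  r5, #0xf5 → r5=0xf5
body[1] add  r0, r5, #12 → r0=0x01
body[2] add  r2, r3, #31 → r2=0x86
body[3] sub  r0, r4, r0 → r0=0x64
body[4] xor  r3, r3, r4 → r3=0x02
body[5] add  r1, r2, r0 → r1=0xea
body[6] mov  r5, r2 → r5=0x86
body[7] add  r0, r0, r0 → r0=0xc8
epilogue: pop r3=0x67, sp=0xa7
prologue pushed ['r3'] at ['0xa6']

MEM = 0x67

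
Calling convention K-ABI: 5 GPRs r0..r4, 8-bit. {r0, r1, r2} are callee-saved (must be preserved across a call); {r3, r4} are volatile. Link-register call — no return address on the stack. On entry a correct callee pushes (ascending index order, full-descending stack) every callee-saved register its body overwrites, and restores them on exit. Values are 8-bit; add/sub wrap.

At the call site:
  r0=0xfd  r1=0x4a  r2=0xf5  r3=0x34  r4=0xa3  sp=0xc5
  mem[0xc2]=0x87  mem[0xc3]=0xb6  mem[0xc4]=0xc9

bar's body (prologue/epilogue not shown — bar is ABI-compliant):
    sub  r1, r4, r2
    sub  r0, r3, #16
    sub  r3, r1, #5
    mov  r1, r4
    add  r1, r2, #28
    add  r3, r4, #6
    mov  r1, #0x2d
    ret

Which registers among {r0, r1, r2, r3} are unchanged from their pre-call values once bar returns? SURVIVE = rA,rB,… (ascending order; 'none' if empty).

prologue: push r0 → mem[0xc4]=0xfd, sp=0xc4
prologue: push r1 → mem[0xc3]=0x4a, sp=0xc3
body[0] sub  r1, r4, r2 → r1=0xae
body[1] sub  r0, r3, #16 → r0=0x24
body[2] sub  r3, r1, #5 → r3=0xa9
body[3] mov  r1, r4 → r1=0xa3
body[4] add  r1, r2, #28 → r1=0x11
body[5] add  r3, r4, #6 → r3=0xa9
body[6] mov  r1, #0x2d → r1=0x2d
epilogue: pop r1=0x4a, sp=0xc4
epilogue: pop r0=0xfd, sp=0xc5
r0: callee-saved, written=True
r1: callee-saved, written=True
r2: callee-saved, written=False
r3: caller-saved, written=True

SURVIVE = r0,r1,r2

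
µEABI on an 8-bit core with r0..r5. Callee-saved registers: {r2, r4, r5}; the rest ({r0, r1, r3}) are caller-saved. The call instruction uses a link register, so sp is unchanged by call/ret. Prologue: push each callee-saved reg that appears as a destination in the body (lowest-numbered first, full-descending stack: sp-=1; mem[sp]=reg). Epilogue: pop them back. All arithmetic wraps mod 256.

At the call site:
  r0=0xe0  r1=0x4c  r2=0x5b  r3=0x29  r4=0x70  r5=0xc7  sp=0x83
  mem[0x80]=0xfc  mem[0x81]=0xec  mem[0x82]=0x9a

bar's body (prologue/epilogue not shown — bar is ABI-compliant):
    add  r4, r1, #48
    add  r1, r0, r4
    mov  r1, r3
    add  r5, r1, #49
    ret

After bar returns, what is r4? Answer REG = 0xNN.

prologue: push r4 -> mem[0x82]=0x70, sp=0x82
prologue: push r5 -> mem[0x81]=0xc7, sp=0x81
body[0] add  r4, r1, #48 -> r4=0x7c
body[1] add  r1, r0, r4 -> r1=0x5c
body[2] mov  r1, r3 -> r1=0x29
body[3] add  r5, r1, #49 -> r5=0x5a
epilogue: pop r5=0xc7, sp=0x82
epilogue: pop r4=0x70, sp=0x83
r4 is callee-saved -> restored

REG = 0x70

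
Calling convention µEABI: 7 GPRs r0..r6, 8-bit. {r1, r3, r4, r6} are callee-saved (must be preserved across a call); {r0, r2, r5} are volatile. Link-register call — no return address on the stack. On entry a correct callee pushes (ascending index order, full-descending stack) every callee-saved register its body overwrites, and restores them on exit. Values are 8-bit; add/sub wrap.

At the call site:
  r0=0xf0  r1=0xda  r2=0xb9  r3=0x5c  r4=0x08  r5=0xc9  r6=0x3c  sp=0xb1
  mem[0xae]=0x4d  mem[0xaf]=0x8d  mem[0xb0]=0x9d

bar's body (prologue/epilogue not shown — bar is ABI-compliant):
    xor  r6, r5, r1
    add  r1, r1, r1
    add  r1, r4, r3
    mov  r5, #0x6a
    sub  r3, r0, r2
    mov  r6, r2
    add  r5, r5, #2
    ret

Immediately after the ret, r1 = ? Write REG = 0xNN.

REG = 0xda

prologue: push r1 -> mem[0xb0]=0xda, sp=0xb0
prologue: push r3 -> mem[0xaf]=0x5c, sp=0xaf
prologue: push r6 -> mem[0xae]=0x3c, sp=0xae
body[0] xor  r6, r5, r1 -> r6=0x13
body[1] add  r1, r1, r1 -> r1=0xb4
body[2] add  r1, r4, r3 -> r1=0x64
body[3] mov  r5, #0x6a -> r5=0x6a
body[4] sub  r3, r0, r2 -> r3=0x37
body[5] mov  r6, r2 -> r6=0xb9
body[6] add  r5, r5, #2 -> r5=0x6c
epilogue: pop r6=0x3c, sp=0xaf
epilogue: pop r3=0x5c, sp=0xb0
epilogue: pop r1=0xda, sp=0xb1
r1 is callee-saved -> restored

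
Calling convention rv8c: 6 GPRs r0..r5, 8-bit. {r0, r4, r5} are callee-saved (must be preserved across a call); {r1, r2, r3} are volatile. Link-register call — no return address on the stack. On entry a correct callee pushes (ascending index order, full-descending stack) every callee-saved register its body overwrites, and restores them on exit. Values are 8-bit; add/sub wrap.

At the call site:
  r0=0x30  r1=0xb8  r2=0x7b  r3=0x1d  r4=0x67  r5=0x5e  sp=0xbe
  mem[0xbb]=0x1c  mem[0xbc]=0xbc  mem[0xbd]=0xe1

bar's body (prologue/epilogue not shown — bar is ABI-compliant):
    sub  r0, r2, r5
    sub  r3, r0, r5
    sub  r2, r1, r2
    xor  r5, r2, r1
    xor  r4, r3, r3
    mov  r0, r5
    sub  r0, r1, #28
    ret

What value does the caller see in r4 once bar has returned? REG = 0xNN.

REG = 0x67

prologue: push r0 -> mem[0xbd]=0x30, sp=0xbd
prologue: push r4 -> mem[0xbc]=0x67, sp=0xbc
prologue: push r5 -> mem[0xbb]=0x5e, sp=0xbb
body[0] sub  r0, r2, r5 -> r0=0x1d
body[1] sub  r3, r0, r5 -> r3=0xbf
body[2] sub  r2, r1, r2 -> r2=0x3d
body[3] xor  r5, r2, r1 -> r5=0x85
body[4] xor  r4, r3, r3 -> r4=0x00
body[5] mov  r0, r5 -> r0=0x85
body[6] sub  r0, r1, #28 -> r0=0x9c
epilogue: pop r5=0x5e, sp=0xbc
epilogue: pop r4=0x67, sp=0xbd
epilogue: pop r0=0x30, sp=0xbe
r4 is callee-saved -> restored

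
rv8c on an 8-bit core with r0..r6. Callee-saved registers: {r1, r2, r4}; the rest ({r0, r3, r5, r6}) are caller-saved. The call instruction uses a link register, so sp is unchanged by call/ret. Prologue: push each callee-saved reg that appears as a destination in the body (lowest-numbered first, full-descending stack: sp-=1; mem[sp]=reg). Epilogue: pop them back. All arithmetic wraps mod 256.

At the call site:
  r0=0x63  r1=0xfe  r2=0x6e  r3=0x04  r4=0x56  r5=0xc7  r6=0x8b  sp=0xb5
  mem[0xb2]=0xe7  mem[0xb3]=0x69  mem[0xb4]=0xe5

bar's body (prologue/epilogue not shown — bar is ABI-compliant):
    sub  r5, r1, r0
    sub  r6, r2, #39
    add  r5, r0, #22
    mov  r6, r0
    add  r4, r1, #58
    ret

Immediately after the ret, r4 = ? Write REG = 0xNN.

prologue: push r4 -> mem[0xb4]=0x56, sp=0xb4
body[0] sub  r5, r1, r0 -> r5=0x9b
body[1] sub  r6, r2, #39 -> r6=0x47
body[2] add  r5, r0, #22 -> r5=0x79
body[3] mov  r6, r0 -> r6=0x63
body[4] add  r4, r1, #58 -> r4=0x38
epilogue: pop r4=0x56, sp=0xb5
r4 is callee-saved -> restored

REG = 0x56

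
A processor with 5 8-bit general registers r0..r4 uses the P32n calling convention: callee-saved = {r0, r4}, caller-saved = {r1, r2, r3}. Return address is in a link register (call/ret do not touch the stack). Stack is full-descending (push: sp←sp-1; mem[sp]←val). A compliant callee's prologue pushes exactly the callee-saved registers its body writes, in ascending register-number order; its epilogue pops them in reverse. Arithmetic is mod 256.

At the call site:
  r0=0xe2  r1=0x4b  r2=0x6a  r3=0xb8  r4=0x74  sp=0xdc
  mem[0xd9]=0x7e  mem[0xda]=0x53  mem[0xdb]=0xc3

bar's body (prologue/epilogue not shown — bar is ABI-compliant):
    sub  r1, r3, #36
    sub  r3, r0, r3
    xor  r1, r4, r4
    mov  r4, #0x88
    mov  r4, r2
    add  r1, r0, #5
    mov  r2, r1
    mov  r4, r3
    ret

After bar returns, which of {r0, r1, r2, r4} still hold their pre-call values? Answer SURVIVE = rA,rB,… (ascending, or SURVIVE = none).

prologue: push r4 → mem[0xdb]=0x74, sp=0xdb
body[0] sub  r1, r3, #36 → r1=0x94
body[1] sub  r3, r0, r3 → r3=0x2a
body[2] xor  r1, r4, r4 → r1=0x00
body[3] mov  r4, #0x88 → r4=0x88
body[4] mov  r4, r2 → r4=0x6a
body[5] add  r1, r0, #5 → r1=0xe7
body[6] mov  r2, r1 → r2=0xe7
body[7] mov  r4, r3 → r4=0x2a
epilogue: pop r4=0x74, sp=0xdc
r0: callee-saved, written=False
r1: caller-saved, written=True
r2: caller-saved, written=True
r4: callee-saved, written=True

SURVIVE = r0,r4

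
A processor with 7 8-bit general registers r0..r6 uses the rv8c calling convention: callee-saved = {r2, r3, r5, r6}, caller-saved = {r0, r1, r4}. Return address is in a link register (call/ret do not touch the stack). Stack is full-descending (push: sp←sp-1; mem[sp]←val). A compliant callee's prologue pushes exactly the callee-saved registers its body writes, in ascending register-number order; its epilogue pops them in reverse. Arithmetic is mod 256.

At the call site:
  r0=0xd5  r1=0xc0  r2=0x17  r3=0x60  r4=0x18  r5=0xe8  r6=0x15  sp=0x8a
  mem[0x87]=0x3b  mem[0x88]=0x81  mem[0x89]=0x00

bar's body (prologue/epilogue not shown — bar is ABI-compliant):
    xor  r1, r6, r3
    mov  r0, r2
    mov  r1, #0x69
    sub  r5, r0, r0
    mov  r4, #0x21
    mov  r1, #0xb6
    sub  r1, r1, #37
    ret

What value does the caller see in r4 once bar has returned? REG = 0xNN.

prologue: push r5 → mem[0x89]=0xe8, sp=0x89
body[0] xor  r1, r6, r3 → r1=0x75
body[1] mov  r0, r2 → r0=0x17
body[2] mov  r1, #0x69 → r1=0x69
body[3] sub  r5, r0, r0 → r5=0x00
body[4] mov  r4, #0x21 → r4=0x21
body[5] mov  r1, #0xb6 → r1=0xb6
body[6] sub  r1, r1, #37 → r1=0x91
epilogue: pop r5=0xe8, sp=0x8a
r4 is caller-saved → body value

REG = 0x21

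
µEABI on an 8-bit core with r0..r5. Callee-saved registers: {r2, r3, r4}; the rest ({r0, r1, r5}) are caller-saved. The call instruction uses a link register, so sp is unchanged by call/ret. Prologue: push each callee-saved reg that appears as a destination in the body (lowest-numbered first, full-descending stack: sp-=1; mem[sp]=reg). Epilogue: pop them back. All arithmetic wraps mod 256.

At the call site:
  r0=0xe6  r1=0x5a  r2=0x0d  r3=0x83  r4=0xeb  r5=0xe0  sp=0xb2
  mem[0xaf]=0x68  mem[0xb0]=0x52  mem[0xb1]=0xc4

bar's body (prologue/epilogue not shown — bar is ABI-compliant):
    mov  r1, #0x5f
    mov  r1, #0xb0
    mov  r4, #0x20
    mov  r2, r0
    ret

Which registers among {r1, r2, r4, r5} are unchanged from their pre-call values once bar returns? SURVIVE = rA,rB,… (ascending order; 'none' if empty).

prologue: push r2 -> mem[0xb1]=0x0d, sp=0xb1
prologue: push r4 -> mem[0xb0]=0xeb, sp=0xb0
body[0] mov  r1, #0x5f -> r1=0x5f
body[1] mov  r1, #0xb0 -> r1=0xb0
body[2] mov  r4, #0x20 -> r4=0x20
body[3] mov  r2, r0 -> r2=0xe6
epilogue: pop r4=0xeb, sp=0xb1
epilogue: pop r2=0x0d, sp=0xb2
r1: caller-saved, written=True
r2: callee-saved, written=True
r4: callee-saved, written=True
r5: caller-saved, written=False

SURVIVE = r2,r4,r5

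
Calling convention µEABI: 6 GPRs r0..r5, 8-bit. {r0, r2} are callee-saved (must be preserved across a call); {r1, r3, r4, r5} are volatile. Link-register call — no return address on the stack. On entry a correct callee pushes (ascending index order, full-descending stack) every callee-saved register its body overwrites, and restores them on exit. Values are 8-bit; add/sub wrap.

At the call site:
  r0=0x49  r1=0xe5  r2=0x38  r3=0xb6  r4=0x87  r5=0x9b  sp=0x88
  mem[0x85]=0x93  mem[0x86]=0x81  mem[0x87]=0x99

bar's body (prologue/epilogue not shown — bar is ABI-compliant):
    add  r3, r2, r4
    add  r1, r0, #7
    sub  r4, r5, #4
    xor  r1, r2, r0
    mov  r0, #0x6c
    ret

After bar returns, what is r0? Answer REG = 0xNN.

prologue: push r0 → mem[0x87]=0x49, sp=0x87
body[0] add  r3, r2, r4 → r3=0xbf
body[1] add  r1, r0, #7 → r1=0x50
body[2] sub  r4, r5, #4 → r4=0x97
body[3] xor  r1, r2, r0 → r1=0x71
body[4] mov  r0, #0x6c → r0=0x6c
epilogue: pop r0=0x49, sp=0x88
r0 is callee-saved → restored

REG = 0x49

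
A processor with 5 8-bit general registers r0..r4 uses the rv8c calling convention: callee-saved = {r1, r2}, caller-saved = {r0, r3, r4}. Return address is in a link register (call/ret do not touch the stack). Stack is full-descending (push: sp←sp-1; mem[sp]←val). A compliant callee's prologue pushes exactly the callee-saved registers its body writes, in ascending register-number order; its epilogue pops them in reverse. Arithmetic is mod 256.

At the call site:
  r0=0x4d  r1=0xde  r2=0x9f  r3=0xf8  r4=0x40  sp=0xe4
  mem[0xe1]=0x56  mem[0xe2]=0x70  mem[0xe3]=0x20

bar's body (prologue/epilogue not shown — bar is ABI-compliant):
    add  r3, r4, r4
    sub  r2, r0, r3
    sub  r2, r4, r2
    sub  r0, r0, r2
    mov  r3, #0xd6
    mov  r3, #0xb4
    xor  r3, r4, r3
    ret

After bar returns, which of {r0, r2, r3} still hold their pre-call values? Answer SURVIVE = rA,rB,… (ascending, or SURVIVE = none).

SURVIVE = r2

prologue: push r2 → mem[0xe3]=0x9f, sp=0xe3
body[0] add  r3, r4, r4 → r3=0x80
body[1] sub  r2, r0, r3 → r2=0xcd
body[2] sub  r2, r4, r2 → r2=0x73
body[3] sub  r0, r0, r2 → r0=0xda
body[4] mov  r3, #0xd6 → r3=0xd6
body[5] mov  r3, #0xb4 → r3=0xb4
body[6] xor  r3, r4, r3 → r3=0xf4
epilogue: pop r2=0x9f, sp=0xe4
r0: caller-saved, written=True
r2: callee-saved, written=True
r3: caller-saved, written=True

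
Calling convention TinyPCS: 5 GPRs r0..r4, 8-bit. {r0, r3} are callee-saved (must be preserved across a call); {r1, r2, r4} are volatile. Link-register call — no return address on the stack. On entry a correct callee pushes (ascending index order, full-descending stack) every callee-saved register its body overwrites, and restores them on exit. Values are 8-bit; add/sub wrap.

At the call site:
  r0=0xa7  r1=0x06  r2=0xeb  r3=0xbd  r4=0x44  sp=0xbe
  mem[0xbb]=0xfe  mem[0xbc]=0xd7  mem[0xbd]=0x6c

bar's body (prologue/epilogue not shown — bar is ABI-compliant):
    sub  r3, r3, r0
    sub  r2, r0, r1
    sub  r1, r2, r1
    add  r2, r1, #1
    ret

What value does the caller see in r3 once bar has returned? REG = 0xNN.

REG = 0xbd

prologue: push r3 -> mem[0xbd]=0xbd, sp=0xbd
body[0] sub  r3, r3, r0 -> r3=0x16
body[1] sub  r2, r0, r1 -> r2=0xa1
body[2] sub  r1, r2, r1 -> r1=0x9b
body[3] add  r2, r1, #1 -> r2=0x9c
epilogue: pop r3=0xbd, sp=0xbe
r3 is callee-saved -> restored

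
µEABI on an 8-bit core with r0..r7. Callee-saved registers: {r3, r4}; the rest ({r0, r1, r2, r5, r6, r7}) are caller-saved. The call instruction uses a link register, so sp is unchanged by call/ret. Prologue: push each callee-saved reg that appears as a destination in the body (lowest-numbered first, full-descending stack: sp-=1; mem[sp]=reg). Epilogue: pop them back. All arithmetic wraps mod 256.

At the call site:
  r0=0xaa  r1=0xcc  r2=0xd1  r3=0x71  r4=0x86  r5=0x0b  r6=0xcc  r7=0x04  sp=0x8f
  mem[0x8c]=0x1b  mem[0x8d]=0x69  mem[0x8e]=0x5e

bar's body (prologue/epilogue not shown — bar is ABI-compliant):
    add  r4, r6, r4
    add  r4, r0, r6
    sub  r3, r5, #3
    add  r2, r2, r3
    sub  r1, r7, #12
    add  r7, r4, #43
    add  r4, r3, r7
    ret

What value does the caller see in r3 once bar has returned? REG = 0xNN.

REG = 0x71

prologue: push r3 -> mem[0x8e]=0x71, sp=0x8e
prologue: push r4 -> mem[0x8d]=0x86, sp=0x8d
body[0] add  r4, r6, r4 -> r4=0x52
body[1] add  r4, r0, r6 -> r4=0x76
body[2] sub  r3, r5, #3 -> r3=0x08
body[3] add  r2, r2, r3 -> r2=0xd9
body[4] sub  r1, r7, #12 -> r1=0xf8
body[5] add  r7, r4, #43 -> r7=0xa1
body[6] add  r4, r3, r7 -> r4=0xa9
epilogue: pop r4=0x86, sp=0x8e
epilogue: pop r3=0x71, sp=0x8f
r3 is callee-saved -> restored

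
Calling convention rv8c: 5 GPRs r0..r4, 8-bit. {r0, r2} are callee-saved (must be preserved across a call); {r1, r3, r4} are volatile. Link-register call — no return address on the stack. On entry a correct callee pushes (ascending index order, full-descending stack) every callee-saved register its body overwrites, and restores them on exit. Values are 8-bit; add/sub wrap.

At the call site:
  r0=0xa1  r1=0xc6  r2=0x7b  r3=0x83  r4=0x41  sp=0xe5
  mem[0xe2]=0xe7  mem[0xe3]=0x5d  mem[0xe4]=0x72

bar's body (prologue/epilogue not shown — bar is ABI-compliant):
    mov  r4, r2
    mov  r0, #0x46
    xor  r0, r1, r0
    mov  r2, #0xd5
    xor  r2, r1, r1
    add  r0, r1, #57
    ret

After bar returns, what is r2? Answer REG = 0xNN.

prologue: push r0 -> mem[0xe4]=0xa1, sp=0xe4
prologue: push r2 -> mem[0xe3]=0x7b, sp=0xe3
body[0] mov  r4, r2 -> r4=0x7b
body[1] mov  r0, #0x46 -> r0=0x46
body[2] xor  r0, r1, r0 -> r0=0x80
body[3] mov  r2, #0xd5 -> r2=0xd5
body[4] xor  r2, r1, r1 -> r2=0x00
body[5] add  r0, r1, #57 -> r0=0xff
epilogue: pop r2=0x7b, sp=0xe4
epilogue: pop r0=0xa1, sp=0xe5
r2 is callee-saved -> restored

REG = 0x7b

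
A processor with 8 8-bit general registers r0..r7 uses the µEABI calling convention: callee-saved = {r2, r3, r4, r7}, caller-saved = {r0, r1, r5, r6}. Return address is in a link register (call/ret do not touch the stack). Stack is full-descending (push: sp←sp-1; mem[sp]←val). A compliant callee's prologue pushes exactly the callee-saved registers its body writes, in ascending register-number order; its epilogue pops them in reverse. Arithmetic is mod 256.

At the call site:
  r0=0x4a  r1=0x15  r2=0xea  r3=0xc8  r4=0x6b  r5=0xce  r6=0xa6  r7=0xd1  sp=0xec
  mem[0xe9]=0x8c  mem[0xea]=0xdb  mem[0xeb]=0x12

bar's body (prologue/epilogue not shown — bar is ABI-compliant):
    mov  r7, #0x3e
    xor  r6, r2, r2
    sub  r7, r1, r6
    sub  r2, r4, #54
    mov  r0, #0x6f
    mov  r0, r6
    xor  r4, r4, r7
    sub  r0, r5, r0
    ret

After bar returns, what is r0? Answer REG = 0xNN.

REG = 0xce

prologue: push r2 → mem[0xeb]=0xea, sp=0xeb
prologue: push r4 → mem[0xea]=0x6b, sp=0xea
prologue: push r7 → mem[0xe9]=0xd1, sp=0xe9
body[0] mov  r7, #0x3e → r7=0x3e
body[1] xor  r6, r2, r2 → r6=0x00
body[2] sub  r7, r1, r6 → r7=0x15
body[3] sub  r2, r4, #54 → r2=0x35
body[4] mov  r0, #0x6f → r0=0x6f
body[5] mov  r0, r6 → r0=0x00
body[6] xor  r4, r4, r7 → r4=0x7e
body[7] sub  r0, r5, r0 → r0=0xce
epilogue: pop r7=0xd1, sp=0xea
epilogue: pop r4=0x6b, sp=0xeb
epilogue: pop r2=0xea, sp=0xec
r0 is caller-saved → body value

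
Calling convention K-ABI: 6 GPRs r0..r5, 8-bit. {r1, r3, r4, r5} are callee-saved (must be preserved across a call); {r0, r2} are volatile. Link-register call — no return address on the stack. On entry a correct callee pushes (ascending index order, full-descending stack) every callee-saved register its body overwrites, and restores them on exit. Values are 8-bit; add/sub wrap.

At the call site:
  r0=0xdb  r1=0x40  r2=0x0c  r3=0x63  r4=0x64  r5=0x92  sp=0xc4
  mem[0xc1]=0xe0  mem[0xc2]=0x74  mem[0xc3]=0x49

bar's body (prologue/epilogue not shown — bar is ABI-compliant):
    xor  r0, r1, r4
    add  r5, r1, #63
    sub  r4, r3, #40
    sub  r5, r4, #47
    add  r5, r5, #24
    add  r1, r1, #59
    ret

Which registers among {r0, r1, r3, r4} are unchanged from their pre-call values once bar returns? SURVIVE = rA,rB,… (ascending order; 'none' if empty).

prologue: push r1 → mem[0xc3]=0x40, sp=0xc3
prologue: push r4 → mem[0xc2]=0x64, sp=0xc2
prologue: push r5 → mem[0xc1]=0x92, sp=0xc1
body[0] xor  r0, r1, r4 → r0=0x24
body[1] add  r5, r1, #63 → r5=0x7f
body[2] sub  r4, r3, #40 → r4=0x3b
body[3] sub  r5, r4, #47 → r5=0x0c
body[4] add  r5, r5, #24 → r5=0x24
body[5] add  r1, r1, #59 → r1=0x7b
epilogue: pop r5=0x92, sp=0xc2
epilogue: pop r4=0x64, sp=0xc3
epilogue: pop r1=0x40, sp=0xc4
r0: caller-saved, written=True
r1: callee-saved, written=True
r3: callee-saved, written=False
r4: callee-saved, written=True

SURVIVE = r1,r3,r4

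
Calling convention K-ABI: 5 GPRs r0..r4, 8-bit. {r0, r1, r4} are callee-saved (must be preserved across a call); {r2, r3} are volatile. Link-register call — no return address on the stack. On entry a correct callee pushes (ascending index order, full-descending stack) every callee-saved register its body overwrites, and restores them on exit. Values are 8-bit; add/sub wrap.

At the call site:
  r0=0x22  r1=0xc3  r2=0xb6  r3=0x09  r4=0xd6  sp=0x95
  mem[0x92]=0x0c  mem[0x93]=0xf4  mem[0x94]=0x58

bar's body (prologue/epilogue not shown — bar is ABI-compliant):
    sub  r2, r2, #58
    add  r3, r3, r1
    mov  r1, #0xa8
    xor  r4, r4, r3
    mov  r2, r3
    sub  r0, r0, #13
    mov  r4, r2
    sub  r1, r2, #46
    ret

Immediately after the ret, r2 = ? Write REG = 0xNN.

REG = 0xcc

prologue: push r0 -> mem[0x94]=0x22, sp=0x94
prologue: push r1 -> mem[0x93]=0xc3, sp=0x93
prologue: push r4 -> mem[0x92]=0xd6, sp=0x92
body[0] sub  r2, r2, #58 -> r2=0x7c
body[1] add  r3, r3, r1 -> r3=0xcc
body[2] mov  r1, #0xa8 -> r1=0xa8
body[3] xor  r4, r4, r3 -> r4=0x1a
body[4] mov  r2, r3 -> r2=0xcc
body[5] sub  r0, r0, #13 -> r0=0x15
body[6] mov  r4, r2 -> r4=0xcc
body[7] sub  r1, r2, #46 -> r1=0x9e
epilogue: pop r4=0xd6, sp=0x93
epilogue: pop r1=0xc3, sp=0x94
epilogue: pop r0=0x22, sp=0x95
r2 is caller-saved -> body value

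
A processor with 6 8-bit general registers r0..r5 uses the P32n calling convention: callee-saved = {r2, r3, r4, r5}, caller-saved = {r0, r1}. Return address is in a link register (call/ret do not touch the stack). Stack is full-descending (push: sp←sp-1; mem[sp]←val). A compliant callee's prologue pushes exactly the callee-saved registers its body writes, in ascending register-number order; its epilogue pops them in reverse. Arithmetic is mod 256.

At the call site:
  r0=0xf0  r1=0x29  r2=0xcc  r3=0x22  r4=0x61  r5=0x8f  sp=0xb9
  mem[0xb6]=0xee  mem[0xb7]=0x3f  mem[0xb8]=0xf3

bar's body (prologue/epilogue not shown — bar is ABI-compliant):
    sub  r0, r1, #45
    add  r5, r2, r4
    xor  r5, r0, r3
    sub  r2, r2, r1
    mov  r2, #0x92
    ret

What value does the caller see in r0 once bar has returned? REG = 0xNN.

REG = 0xfc

prologue: push r2 -> mem[0xb8]=0xcc, sp=0xb8
prologue: push r5 -> mem[0xb7]=0x8f, sp=0xb7
body[0] sub  r0, r1, #45 -> r0=0xfc
body[1] add  r5, r2, r4 -> r5=0x2d
body[2] xor  r5, r0, r3 -> r5=0xde
body[3] sub  r2, r2, r1 -> r2=0xa3
body[4] mov  r2, #0x92 -> r2=0x92
epilogue: pop r5=0x8f, sp=0xb8
epilogue: pop r2=0xcc, sp=0xb9
r0 is caller-saved -> body value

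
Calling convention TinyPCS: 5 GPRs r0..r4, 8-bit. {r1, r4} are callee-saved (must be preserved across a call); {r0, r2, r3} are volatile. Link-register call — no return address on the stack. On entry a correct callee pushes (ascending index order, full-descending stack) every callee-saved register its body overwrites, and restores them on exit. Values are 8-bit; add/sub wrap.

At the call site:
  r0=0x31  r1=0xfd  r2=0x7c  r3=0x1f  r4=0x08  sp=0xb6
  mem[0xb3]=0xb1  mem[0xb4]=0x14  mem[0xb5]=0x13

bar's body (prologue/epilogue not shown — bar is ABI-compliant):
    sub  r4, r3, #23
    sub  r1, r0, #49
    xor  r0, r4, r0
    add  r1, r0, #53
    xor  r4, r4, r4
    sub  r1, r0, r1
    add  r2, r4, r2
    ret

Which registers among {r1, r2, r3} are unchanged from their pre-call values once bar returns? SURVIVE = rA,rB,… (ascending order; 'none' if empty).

prologue: push r1 -> mem[0xb5]=0xfd, sp=0xb5
prologue: push r4 -> mem[0xb4]=0x08, sp=0xb4
body[0] sub  r4, r3, #23 -> r4=0x08
body[1] sub  r1, r0, #49 -> r1=0x00
body[2] xor  r0, r4, r0 -> r0=0x39
body[3] add  r1, r0, #53 -> r1=0x6e
body[4] xor  r4, r4, r4 -> r4=0x00
body[5] sub  r1, r0, r1 -> r1=0xcb
body[6] add  r2, r4, r2 -> r2=0x7c
epilogue: pop r4=0x08, sp=0xb5
epilogue: pop r1=0xfd, sp=0xb6
r1: callee-saved, written=True
r2: caller-saved, written=True
r3: caller-saved, written=False

SURVIVE = r1,r2,r3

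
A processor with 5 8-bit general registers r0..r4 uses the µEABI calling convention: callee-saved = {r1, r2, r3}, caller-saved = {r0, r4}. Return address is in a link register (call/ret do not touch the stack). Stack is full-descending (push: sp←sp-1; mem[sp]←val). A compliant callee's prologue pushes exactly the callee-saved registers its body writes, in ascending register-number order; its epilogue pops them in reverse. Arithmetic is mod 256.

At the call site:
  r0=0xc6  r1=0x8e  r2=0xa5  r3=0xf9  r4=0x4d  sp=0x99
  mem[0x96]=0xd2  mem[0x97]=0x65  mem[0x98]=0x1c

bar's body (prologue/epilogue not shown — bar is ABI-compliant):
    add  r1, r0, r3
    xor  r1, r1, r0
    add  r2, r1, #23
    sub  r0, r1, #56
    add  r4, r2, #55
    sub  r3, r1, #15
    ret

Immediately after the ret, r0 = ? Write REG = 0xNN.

prologue: push r1 → mem[0x98]=0x8e, sp=0x98
prologue: push r2 → mem[0x97]=0xa5, sp=0x97
prologue: push r3 → mem[0x96]=0xf9, sp=0x96
body[0] add  r1, r0, r3 → r1=0xbf
body[1] xor  r1, r1, r0 → r1=0x79
body[2] add  r2, r1, #23 → r2=0x90
body[3] sub  r0, r1, #56 → r0=0x41
body[4] add  r4, r2, #55 → r4=0xc7
body[5] sub  r3, r1, #15 → r3=0x6a
epilogue: pop r3=0xf9, sp=0x97
epilogue: pop r2=0xa5, sp=0x98
epilogue: pop r1=0x8e, sp=0x99
r0 is caller-saved → body value

REG = 0x41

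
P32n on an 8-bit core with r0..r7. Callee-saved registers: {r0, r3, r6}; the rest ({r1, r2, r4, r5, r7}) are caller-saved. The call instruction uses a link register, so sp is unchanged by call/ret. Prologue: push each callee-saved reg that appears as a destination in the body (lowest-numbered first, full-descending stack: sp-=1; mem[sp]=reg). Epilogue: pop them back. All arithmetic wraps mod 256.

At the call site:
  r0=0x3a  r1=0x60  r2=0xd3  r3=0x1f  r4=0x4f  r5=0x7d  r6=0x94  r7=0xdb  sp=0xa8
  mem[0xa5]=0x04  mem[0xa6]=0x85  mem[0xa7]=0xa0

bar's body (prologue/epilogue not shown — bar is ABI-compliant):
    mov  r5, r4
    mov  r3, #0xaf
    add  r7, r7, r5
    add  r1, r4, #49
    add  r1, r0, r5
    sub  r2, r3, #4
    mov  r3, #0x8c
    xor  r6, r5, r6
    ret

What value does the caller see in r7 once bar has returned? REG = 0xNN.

REG = 0x2a

prologue: push r3 -> mem[0xa7]=0x1f, sp=0xa7
prologue: push r6 -> mem[0xa6]=0x94, sp=0xa6
body[0] mov  r5, r4 -> r5=0x4f
body[1] mov  r3, #0xaf -> r3=0xaf
body[2] add  r7, r7, r5 -> r7=0x2a
body[3] add  r1, r4, #49 -> r1=0x80
body[4] add  r1, r0, r5 -> r1=0x89
body[5] sub  r2, r3, #4 -> r2=0xab
body[6] mov  r3, #0x8c -> r3=0x8c
body[7] xor  r6, r5, r6 -> r6=0xdb
epilogue: pop r6=0x94, sp=0xa7
epilogue: pop r3=0x1f, sp=0xa8
r7 is caller-saved -> body value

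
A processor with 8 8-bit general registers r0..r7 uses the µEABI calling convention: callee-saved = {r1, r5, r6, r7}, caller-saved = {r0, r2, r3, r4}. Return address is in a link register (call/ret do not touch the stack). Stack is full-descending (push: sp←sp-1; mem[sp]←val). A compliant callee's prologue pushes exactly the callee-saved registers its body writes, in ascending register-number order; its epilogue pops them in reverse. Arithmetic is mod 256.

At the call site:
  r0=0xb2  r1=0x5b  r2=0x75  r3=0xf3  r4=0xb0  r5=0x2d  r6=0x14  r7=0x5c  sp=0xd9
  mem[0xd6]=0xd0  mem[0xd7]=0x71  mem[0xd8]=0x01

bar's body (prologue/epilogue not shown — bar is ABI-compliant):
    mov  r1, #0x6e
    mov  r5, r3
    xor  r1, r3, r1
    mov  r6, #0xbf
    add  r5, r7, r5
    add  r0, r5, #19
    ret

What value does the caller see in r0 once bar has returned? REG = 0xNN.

REG = 0x62

prologue: push r1 -> mem[0xd8]=0x5b, sp=0xd8
prologue: push r5 -> mem[0xd7]=0x2d, sp=0xd7
prologue: push r6 -> mem[0xd6]=0x14, sp=0xd6
body[0] mov  r1, #0x6e -> r1=0x6e
body[1] mov  r5, r3 -> r5=0xf3
body[2] xor  r1, r3, r1 -> r1=0x9d
body[3] mov  r6, #0xbf -> r6=0xbf
body[4] add  r5, r7, r5 -> r5=0x4f
body[5] add  r0, r5, #19 -> r0=0x62
epilogue: pop r6=0x14, sp=0xd7
epilogue: pop r5=0x2d, sp=0xd8
epilogue: pop r1=0x5b, sp=0xd9
r0 is caller-saved -> body value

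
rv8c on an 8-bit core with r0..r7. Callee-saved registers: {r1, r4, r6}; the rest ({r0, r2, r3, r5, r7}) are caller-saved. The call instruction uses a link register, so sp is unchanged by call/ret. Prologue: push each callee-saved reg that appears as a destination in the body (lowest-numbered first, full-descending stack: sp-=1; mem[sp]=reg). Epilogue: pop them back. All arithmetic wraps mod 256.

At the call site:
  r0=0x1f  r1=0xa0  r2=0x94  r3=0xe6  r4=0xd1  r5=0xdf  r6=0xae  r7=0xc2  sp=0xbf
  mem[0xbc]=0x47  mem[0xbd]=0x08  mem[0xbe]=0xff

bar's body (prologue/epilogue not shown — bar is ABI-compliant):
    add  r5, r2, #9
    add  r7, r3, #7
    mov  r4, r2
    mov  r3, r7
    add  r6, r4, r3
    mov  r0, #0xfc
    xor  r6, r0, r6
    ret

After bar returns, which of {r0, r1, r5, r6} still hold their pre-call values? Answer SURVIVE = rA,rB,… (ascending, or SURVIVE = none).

SURVIVE = r1,r6

prologue: push r4 → mem[0xbe]=0xd1, sp=0xbe
prologue: push r6 → mem[0xbd]=0xae, sp=0xbd
body[0] add  r5, r2, #9 → r5=0x9d
body[1] add  r7, r3, #7 → r7=0xed
body[2] mov  r4, r2 → r4=0x94
body[3] mov  r3, r7 → r3=0xed
body[4] add  r6, r4, r3 → r6=0x81
body[5] mov  r0, #0xfc → r0=0xfc
body[6] xor  r6, r0, r6 → r6=0x7d
epilogue: pop r6=0xae, sp=0xbe
epilogue: pop r4=0xd1, sp=0xbf
r0: caller-saved, written=True
r1: callee-saved, written=False
r5: caller-saved, written=True
r6: callee-saved, written=True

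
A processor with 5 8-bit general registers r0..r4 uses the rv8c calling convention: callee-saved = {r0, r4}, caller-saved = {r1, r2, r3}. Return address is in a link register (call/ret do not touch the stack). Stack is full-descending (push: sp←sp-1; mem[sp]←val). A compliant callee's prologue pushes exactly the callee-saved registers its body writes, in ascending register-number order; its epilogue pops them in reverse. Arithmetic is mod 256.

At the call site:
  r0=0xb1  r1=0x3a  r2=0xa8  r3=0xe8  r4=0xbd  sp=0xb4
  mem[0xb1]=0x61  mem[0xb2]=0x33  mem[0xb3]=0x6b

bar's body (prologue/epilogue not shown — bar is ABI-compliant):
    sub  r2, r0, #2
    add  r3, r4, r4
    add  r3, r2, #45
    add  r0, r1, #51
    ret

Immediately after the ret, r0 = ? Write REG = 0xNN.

REG = 0xb1

prologue: push r0 → mem[0xb3]=0xb1, sp=0xb3
body[0] sub  r2, r0, #2 → r2=0xaf
body[1] add  r3, r4, r4 → r3=0x7a
body[2] add  r3, r2, #45 → r3=0xdc
body[3] add  r0, r1, #51 → r0=0x6d
epilogue: pop r0=0xb1, sp=0xb4
r0 is callee-saved → restored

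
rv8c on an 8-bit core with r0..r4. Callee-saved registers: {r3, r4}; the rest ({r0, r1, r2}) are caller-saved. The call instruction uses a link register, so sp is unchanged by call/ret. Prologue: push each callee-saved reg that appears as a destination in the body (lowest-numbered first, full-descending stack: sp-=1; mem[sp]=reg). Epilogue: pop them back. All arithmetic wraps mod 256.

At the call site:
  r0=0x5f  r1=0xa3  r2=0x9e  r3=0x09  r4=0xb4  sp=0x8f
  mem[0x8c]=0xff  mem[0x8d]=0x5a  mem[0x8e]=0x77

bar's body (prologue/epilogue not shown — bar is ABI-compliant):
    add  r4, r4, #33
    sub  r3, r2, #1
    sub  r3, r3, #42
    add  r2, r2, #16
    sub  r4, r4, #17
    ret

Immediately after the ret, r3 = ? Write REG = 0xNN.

prologue: push r3 -> mem[0x8e]=0x09, sp=0x8e
prologue: push r4 -> mem[0x8d]=0xb4, sp=0x8d
body[0] add  r4, r4, #33 -> r4=0xd5
body[1] sub  r3, r2, #1 -> r3=0x9d
body[2] sub  r3, r3, #42 -> r3=0x73
body[3] add  r2, r2, #16 -> r2=0xae
body[4] sub  r4, r4, #17 -> r4=0xc4
epilogue: pop r4=0xb4, sp=0x8e
epilogue: pop r3=0x09, sp=0x8f
r3 is callee-saved -> restored

REG = 0x09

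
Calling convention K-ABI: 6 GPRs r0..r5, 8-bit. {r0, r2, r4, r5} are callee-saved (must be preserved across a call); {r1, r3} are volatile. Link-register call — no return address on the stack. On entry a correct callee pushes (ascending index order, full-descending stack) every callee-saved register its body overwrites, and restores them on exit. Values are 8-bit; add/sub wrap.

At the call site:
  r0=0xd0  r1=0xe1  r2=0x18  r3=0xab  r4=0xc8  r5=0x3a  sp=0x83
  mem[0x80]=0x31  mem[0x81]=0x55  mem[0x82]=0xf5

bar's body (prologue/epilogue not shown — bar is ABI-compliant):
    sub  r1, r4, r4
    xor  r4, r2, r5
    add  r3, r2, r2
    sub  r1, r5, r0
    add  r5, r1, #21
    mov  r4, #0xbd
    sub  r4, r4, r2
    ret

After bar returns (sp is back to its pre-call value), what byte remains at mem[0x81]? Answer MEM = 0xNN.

prologue: push r4 → mem[0x82]=0xc8, sp=0x82
prologue: push r5 → mem[0x81]=0x3a, sp=0x81
body[0] sub  r1, r4, r4 → r1=0x00
body[1] xor  r4, r2, r5 → r4=0x22
body[2] add  r3, r2, r2 → r3=0x30
body[3] sub  r1, r5, r0 → r1=0x6a
body[4] add  r5, r1, #21 → r5=0x7f
body[5] mov  r4, #0xbd → r4=0xbd
body[6] sub  r4, r4, r2 → r4=0xa5
epilogue: pop r5=0x3a, sp=0x82
epilogue: pop r4=0xc8, sp=0x83
prologue pushed ['r4', 'r5'] at ['0x82', '0x81']

MEM = 0x3a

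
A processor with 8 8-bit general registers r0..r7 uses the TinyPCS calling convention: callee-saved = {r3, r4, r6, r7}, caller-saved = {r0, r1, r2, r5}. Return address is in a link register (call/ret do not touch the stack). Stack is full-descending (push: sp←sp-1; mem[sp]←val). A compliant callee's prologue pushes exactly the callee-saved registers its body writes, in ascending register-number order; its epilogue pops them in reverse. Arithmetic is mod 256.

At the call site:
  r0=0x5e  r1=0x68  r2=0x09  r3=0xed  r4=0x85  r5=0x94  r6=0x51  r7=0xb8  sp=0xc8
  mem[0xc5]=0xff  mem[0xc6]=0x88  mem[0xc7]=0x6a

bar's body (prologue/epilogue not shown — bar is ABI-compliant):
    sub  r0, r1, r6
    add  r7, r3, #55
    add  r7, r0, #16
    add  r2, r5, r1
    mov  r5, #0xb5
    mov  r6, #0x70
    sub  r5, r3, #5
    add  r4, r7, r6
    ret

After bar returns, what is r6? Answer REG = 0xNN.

prologue: push r4 → mem[0xc7]=0x85, sp=0xc7
prologue: push r6 → mem[0xc6]=0x51, sp=0xc6
prologue: push r7 → mem[0xc5]=0xb8, sp=0xc5
body[0] sub  r0, r1, r6 → r0=0x17
body[1] add  r7, r3, #55 → r7=0x24
body[2] add  r7, r0, #16 → r7=0x27
body[3] add  r2, r5, r1 → r2=0xfc
body[4] mov  r5, #0xb5 → r5=0xb5
body[5] mov  r6, #0x70 → r6=0x70
body[6] sub  r5, r3, #5 → r5=0xe8
body[7] add  r4, r7, r6 → r4=0x97
epilogue: pop r7=0xb8, sp=0xc6
epilogue: pop r6=0x51, sp=0xc7
epilogue: pop r4=0x85, sp=0xc8
r6 is callee-saved → restored

REG = 0x51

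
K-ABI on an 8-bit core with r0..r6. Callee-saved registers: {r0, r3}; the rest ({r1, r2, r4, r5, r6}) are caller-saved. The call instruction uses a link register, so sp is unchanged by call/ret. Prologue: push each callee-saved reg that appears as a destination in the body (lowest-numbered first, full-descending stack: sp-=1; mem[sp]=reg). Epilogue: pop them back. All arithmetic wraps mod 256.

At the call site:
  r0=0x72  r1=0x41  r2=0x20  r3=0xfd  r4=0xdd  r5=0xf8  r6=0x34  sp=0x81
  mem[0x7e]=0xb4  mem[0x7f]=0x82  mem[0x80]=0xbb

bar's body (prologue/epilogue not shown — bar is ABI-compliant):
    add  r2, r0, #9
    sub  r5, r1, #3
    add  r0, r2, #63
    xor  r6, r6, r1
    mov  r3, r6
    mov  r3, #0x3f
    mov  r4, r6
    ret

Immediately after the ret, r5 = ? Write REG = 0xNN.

prologue: push r0 → mem[0x80]=0x72, sp=0x80
prologue: push r3 → mem[0x7f]=0xfd, sp=0x7f
body[0] add  r2, r0, #9 → r2=0x7b
body[1] sub  r5, r1, #3 → r5=0x3e
body[2] add  r0, r2, #63 → r0=0xba
body[3] xor  r6, r6, r1 → r6=0x75
body[4] mov  r3, r6 → r3=0x75
body[5] mov  r3, #0x3f → r3=0x3f
body[6] mov  r4, r6 → r4=0x75
epilogue: pop r3=0xfd, sp=0x80
epilogue: pop r0=0x72, sp=0x81
r5 is caller-saved → body value

REG = 0x3e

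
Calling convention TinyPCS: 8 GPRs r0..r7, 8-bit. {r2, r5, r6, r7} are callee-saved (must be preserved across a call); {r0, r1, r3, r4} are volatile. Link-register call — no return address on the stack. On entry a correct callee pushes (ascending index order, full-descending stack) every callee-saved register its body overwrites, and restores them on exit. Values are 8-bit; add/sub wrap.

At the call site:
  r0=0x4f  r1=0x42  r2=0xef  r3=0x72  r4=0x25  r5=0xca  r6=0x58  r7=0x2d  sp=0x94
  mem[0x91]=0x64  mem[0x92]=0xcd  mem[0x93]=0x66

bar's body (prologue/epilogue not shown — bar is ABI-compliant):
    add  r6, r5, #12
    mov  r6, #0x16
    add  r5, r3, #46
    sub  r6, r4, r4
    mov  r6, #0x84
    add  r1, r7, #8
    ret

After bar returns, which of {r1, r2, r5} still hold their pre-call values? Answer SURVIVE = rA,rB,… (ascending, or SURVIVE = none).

prologue: push r5 -> mem[0x93]=0xca, sp=0x93
prologue: push r6 -> mem[0x92]=0x58, sp=0x92
body[0] add  r6, r5, #12 -> r6=0xd6
body[1] mov  r6, #0x16 -> r6=0x16
body[2] add  r5, r3, #46 -> r5=0xa0
body[3] sub  r6, r4, r4 -> r6=0x00
body[4] mov  r6, #0x84 -> r6=0x84
body[5] add  r1, r7, #8 -> r1=0x35
epilogue: pop r6=0x58, sp=0x93
epilogue: pop r5=0xca, sp=0x94
r1: caller-saved, written=True
r2: callee-saved, written=False
r5: callee-saved, written=True

SURVIVE = r2,r5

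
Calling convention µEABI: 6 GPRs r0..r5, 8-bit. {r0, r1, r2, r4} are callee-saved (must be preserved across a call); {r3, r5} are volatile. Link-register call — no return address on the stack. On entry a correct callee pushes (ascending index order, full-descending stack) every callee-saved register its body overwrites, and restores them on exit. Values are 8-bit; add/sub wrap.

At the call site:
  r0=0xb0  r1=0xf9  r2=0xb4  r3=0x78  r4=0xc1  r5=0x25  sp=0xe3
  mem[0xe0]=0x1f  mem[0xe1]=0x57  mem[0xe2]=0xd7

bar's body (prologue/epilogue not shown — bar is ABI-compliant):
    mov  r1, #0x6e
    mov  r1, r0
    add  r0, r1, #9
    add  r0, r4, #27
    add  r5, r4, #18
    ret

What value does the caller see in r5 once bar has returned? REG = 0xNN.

prologue: push r0 -> mem[0xe2]=0xb0, sp=0xe2
prologue: push r1 -> mem[0xe1]=0xf9, sp=0xe1
body[0] mov  r1, #0x6e -> r1=0x6e
body[1] mov  r1, r0 -> r1=0xb0
body[2] add  r0, r1, #9 -> r0=0xb9
body[3] add  r0, r4, #27 -> r0=0xdc
body[4] add  r5, r4, #18 -> r5=0xd3
epilogue: pop r1=0xf9, sp=0xe2
epilogue: pop r0=0xb0, sp=0xe3
r5 is caller-saved -> body value

REG = 0xd3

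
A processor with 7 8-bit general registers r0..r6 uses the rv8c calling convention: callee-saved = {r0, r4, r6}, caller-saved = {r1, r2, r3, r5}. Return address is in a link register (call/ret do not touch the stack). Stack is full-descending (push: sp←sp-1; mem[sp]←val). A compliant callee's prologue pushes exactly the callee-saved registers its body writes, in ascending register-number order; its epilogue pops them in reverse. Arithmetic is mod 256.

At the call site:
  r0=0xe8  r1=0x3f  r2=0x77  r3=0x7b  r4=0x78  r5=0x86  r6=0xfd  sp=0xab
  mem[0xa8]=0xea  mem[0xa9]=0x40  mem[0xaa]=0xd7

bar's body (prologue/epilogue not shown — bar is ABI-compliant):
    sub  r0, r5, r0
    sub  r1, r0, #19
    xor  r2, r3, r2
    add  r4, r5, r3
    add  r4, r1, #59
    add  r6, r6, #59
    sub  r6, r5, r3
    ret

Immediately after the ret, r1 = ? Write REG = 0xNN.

REG = 0x8b

prologue: push r0 → mem[0xaa]=0xe8, sp=0xaa
prologue: push r4 → mem[0xa9]=0x78, sp=0xa9
prologue: push r6 → mem[0xa8]=0xfd, sp=0xa8
body[0] sub  r0, r5, r0 → r0=0x9e
body[1] sub  r1, r0, #19 → r1=0x8b
body[2] xor  r2, r3, r2 → r2=0x0c
body[3] add  r4, r5, r3 → r4=0x01
body[4] add  r4, r1, #59 → r4=0xc6
body[5] add  r6, r6, #59 → r6=0x38
body[6] sub  r6, r5, r3 → r6=0x0b
epilogue: pop r6=0xfd, sp=0xa9
epilogue: pop r4=0x78, sp=0xaa
epilogue: pop r0=0xe8, sp=0xab
r1 is caller-saved → body value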